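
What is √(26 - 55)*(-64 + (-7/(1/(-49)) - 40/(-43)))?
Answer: 12037*I*√29/43 ≈ 1507.5*I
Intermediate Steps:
√(26 - 55)*(-64 + (-7/(1/(-49)) - 40/(-43))) = √(-29)*(-64 + (-7/(-1/49) - 40*(-1/43))) = (I*√29)*(-64 + (-7*(-49) + 40/43)) = (I*√29)*(-64 + (343 + 40/43)) = (I*√29)*(-64 + 14789/43) = (I*√29)*(12037/43) = 12037*I*√29/43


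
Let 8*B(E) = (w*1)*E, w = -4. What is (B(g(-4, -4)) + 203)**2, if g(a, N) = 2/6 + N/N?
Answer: 368449/9 ≈ 40939.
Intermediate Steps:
g(a, N) = 4/3 (g(a, N) = 2*(1/6) + 1 = 1/3 + 1 = 4/3)
B(E) = -E/2 (B(E) = ((-4*1)*E)/8 = (-4*E)/8 = -E/2)
(B(g(-4, -4)) + 203)**2 = (-1/2*4/3 + 203)**2 = (-2/3 + 203)**2 = (607/3)**2 = 368449/9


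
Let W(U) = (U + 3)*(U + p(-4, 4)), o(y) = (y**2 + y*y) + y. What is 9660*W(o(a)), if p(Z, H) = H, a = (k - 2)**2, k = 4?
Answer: 15069600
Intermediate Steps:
a = 4 (a = (4 - 2)**2 = 2**2 = 4)
o(y) = y + 2*y**2 (o(y) = (y**2 + y**2) + y = 2*y**2 + y = y + 2*y**2)
W(U) = (3 + U)*(4 + U) (W(U) = (U + 3)*(U + 4) = (3 + U)*(4 + U))
9660*W(o(a)) = 9660*(12 + (4*(1 + 2*4))**2 + 7*(4*(1 + 2*4))) = 9660*(12 + (4*(1 + 8))**2 + 7*(4*(1 + 8))) = 9660*(12 + (4*9)**2 + 7*(4*9)) = 9660*(12 + 36**2 + 7*36) = 9660*(12 + 1296 + 252) = 9660*1560 = 15069600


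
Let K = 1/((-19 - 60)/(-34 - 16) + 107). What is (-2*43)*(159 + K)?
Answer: -74240446/5429 ≈ -13675.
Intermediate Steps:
K = 50/5429 (K = 1/(-79/(-50) + 107) = 1/(-79*(-1/50) + 107) = 1/(79/50 + 107) = 1/(5429/50) = 50/5429 ≈ 0.0092098)
(-2*43)*(159 + K) = (-2*43)*(159 + 50/5429) = -86*863261/5429 = -74240446/5429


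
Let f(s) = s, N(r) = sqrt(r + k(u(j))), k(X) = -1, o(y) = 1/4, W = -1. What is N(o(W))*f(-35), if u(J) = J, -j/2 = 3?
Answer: -35*I*sqrt(3)/2 ≈ -30.311*I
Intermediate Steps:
j = -6 (j = -2*3 = -6)
o(y) = 1/4 (o(y) = 1*(1/4) = 1/4)
N(r) = sqrt(-1 + r) (N(r) = sqrt(r - 1) = sqrt(-1 + r))
N(o(W))*f(-35) = sqrt(-1 + 1/4)*(-35) = sqrt(-3/4)*(-35) = (I*sqrt(3)/2)*(-35) = -35*I*sqrt(3)/2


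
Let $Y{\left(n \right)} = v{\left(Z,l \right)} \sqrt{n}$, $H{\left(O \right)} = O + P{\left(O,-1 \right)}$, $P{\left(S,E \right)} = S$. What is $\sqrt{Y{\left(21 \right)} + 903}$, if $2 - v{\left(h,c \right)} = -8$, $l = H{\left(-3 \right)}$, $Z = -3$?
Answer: $\sqrt{903 + 10 \sqrt{21}} \approx 30.803$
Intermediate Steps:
$H{\left(O \right)} = 2 O$ ($H{\left(O \right)} = O + O = 2 O$)
$l = -6$ ($l = 2 \left(-3\right) = -6$)
$v{\left(h,c \right)} = 10$ ($v{\left(h,c \right)} = 2 - -8 = 2 + 8 = 10$)
$Y{\left(n \right)} = 10 \sqrt{n}$
$\sqrt{Y{\left(21 \right)} + 903} = \sqrt{10 \sqrt{21} + 903} = \sqrt{903 + 10 \sqrt{21}}$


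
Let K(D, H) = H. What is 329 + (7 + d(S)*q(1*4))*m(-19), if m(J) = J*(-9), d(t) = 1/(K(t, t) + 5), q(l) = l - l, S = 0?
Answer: 1526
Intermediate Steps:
q(l) = 0
d(t) = 1/(5 + t) (d(t) = 1/(t + 5) = 1/(5 + t))
m(J) = -9*J
329 + (7 + d(S)*q(1*4))*m(-19) = 329 + (7 + 0/(5 + 0))*(-9*(-19)) = 329 + (7 + 0/5)*171 = 329 + (7 + (1/5)*0)*171 = 329 + (7 + 0)*171 = 329 + 7*171 = 329 + 1197 = 1526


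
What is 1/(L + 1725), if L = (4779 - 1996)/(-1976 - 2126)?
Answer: 4102/7073167 ≈ 0.00057994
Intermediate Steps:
L = -2783/4102 (L = 2783/(-4102) = 2783*(-1/4102) = -2783/4102 ≈ -0.67845)
1/(L + 1725) = 1/(-2783/4102 + 1725) = 1/(7073167/4102) = 4102/7073167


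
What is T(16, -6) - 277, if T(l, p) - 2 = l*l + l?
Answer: -3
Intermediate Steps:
T(l, p) = 2 + l + l² (T(l, p) = 2 + (l*l + l) = 2 + (l² + l) = 2 + (l + l²) = 2 + l + l²)
T(16, -6) - 277 = (2 + 16 + 16²) - 277 = (2 + 16 + 256) - 277 = 274 - 277 = -3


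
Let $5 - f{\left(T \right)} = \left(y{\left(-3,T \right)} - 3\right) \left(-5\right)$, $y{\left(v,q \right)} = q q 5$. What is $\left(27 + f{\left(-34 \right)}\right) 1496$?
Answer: $43259832$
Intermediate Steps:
$y{\left(v,q \right)} = 5 q^{2}$ ($y{\left(v,q \right)} = q^{2} \cdot 5 = 5 q^{2}$)
$f{\left(T \right)} = -10 + 25 T^{2}$ ($f{\left(T \right)} = 5 - \left(5 T^{2} - 3\right) \left(-5\right) = 5 - \left(-3 + 5 T^{2}\right) \left(-5\right) = 5 - \left(15 - 25 T^{2}\right) = 5 + \left(-15 + 25 T^{2}\right) = -10 + 25 T^{2}$)
$\left(27 + f{\left(-34 \right)}\right) 1496 = \left(27 - \left(10 - 25 \left(-34\right)^{2}\right)\right) 1496 = \left(27 + \left(-10 + 25 \cdot 1156\right)\right) 1496 = \left(27 + \left(-10 + 28900\right)\right) 1496 = \left(27 + 28890\right) 1496 = 28917 \cdot 1496 = 43259832$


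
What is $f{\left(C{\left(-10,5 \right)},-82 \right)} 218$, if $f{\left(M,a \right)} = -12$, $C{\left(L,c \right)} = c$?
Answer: $-2616$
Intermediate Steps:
$f{\left(C{\left(-10,5 \right)},-82 \right)} 218 = \left(-12\right) 218 = -2616$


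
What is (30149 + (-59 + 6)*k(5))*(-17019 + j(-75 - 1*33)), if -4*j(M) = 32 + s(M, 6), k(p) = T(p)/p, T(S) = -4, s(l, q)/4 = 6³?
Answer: -2602951551/5 ≈ -5.2059e+8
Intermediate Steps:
s(l, q) = 864 (s(l, q) = 4*6³ = 4*216 = 864)
k(p) = -4/p
j(M) = -224 (j(M) = -(32 + 864)/4 = -¼*896 = -224)
(30149 + (-59 + 6)*k(5))*(-17019 + j(-75 - 1*33)) = (30149 + (-59 + 6)*(-4/5))*(-17019 - 224) = (30149 - (-212)/5)*(-17243) = (30149 - 53*(-⅘))*(-17243) = (30149 + 212/5)*(-17243) = (150957/5)*(-17243) = -2602951551/5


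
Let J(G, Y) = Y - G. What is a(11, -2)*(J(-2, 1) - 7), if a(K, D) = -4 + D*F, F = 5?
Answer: 56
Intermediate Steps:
a(K, D) = -4 + 5*D (a(K, D) = -4 + D*5 = -4 + 5*D)
a(11, -2)*(J(-2, 1) - 7) = (-4 + 5*(-2))*((1 - 1*(-2)) - 7) = (-4 - 10)*((1 + 2) - 7) = -14*(3 - 7) = -14*(-4) = 56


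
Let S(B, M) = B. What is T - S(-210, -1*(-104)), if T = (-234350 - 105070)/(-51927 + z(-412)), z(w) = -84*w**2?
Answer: 1001842750/4770141 ≈ 210.02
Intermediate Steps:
T = 113140/4770141 (T = (-234350 - 105070)/(-51927 - 84*(-412)**2) = -339420/(-51927 - 84*169744) = -339420/(-51927 - 14258496) = -339420/(-14310423) = -339420*(-1/14310423) = 113140/4770141 ≈ 0.023718)
T - S(-210, -1*(-104)) = 113140/4770141 - 1*(-210) = 113140/4770141 + 210 = 1001842750/4770141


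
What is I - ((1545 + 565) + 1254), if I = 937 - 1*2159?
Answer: -4586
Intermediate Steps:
I = -1222 (I = 937 - 2159 = -1222)
I - ((1545 + 565) + 1254) = -1222 - ((1545 + 565) + 1254) = -1222 - (2110 + 1254) = -1222 - 1*3364 = -1222 - 3364 = -4586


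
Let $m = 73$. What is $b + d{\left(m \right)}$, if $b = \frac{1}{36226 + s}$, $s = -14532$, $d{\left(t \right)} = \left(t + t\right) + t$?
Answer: $\frac{4750987}{21694} \approx 219.0$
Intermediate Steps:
$d{\left(t \right)} = 3 t$ ($d{\left(t \right)} = 2 t + t = 3 t$)
$b = \frac{1}{21694}$ ($b = \frac{1}{36226 - 14532} = \frac{1}{21694} \approx 4.6096 \cdot 10^{-5}$)
$b + d{\left(m \right)} = \frac{1}{21694} + 3 \cdot 73 = \frac{1}{21694} + 219 = \frac{4750987}{21694}$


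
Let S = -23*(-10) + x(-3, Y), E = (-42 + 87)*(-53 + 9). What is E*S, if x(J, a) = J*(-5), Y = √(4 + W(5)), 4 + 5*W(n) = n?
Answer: -485100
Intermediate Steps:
W(n) = -⅘ + n/5
Y = √105/5 (Y = √(4 + (-⅘ + (⅕)*5)) = √(4 + (-⅘ + 1)) = √(4 + ⅕) = √(21/5) = √105/5 ≈ 2.0494)
x(J, a) = -5*J
E = -1980 (E = 45*(-44) = -1980)
S = 245 (S = -23*(-10) - 5*(-3) = 230 + 15 = 245)
E*S = -1980*245 = -485100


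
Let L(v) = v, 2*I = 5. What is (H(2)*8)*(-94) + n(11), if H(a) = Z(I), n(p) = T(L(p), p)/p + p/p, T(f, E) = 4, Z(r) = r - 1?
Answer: -12393/11 ≈ -1126.6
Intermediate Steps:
I = 5/2 (I = (½)*5 = 5/2 ≈ 2.5000)
Z(r) = -1 + r
n(p) = 1 + 4/p (n(p) = 4/p + p/p = 4/p + 1 = 1 + 4/p)
H(a) = 3/2 (H(a) = -1 + 5/2 = 3/2)
(H(2)*8)*(-94) + n(11) = ((3/2)*8)*(-94) + (4 + 11)/11 = 12*(-94) + (1/11)*15 = -1128 + 15/11 = -12393/11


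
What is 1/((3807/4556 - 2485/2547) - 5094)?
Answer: -11604132/59113073639 ≈ -0.00019630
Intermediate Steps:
1/((3807/4556 - 2485/2547) - 5094) = 1/(-1625231/11604132 - 5094) = 1/(-59113073639/11604132) = -11604132/59113073639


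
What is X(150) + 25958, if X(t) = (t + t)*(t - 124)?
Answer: 33758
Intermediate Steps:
X(t) = 2*t*(-124 + t) (X(t) = (2*t)*(-124 + t) = 2*t*(-124 + t))
X(150) + 25958 = 2*150*(-124 + 150) + 25958 = 2*150*26 + 25958 = 7800 + 25958 = 33758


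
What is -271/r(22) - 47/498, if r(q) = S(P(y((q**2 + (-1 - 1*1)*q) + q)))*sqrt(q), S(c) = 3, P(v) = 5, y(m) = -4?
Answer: -47/498 - 271*sqrt(22)/66 ≈ -19.354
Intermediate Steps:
r(q) = 3*sqrt(q)
-271/r(22) - 47/498 = -271*sqrt(22)/66 - 47/498 = -47/498 - 271*sqrt(22)/66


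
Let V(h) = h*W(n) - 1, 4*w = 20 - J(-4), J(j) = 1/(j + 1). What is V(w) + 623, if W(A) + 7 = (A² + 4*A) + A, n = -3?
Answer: 6671/12 ≈ 555.92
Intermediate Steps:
J(j) = 1/(1 + j)
W(A) = -7 + A² + 5*A (W(A) = -7 + ((A² + 4*A) + A) = -7 + (A² + 5*A) = -7 + A² + 5*A)
w = 61/12 (w = (20 - 1/(1 - 4))/4 = (20 - 1/(-3))/4 = (20 - 1*(-⅓))/4 = (20 + ⅓)/4 = (¼)*(61/3) = 61/12 ≈ 5.0833)
V(h) = -1 - 13*h (V(h) = h*(-7 + (-3)² + 5*(-3)) - 1 = h*(-7 + 9 - 15) - 1 = h*(-13) - 1 = -13*h - 1 = -1 - 13*h)
V(w) + 623 = (-1 - 13*61/12) + 623 = (-1 - 793/12) + 623 = -805/12 + 623 = 6671/12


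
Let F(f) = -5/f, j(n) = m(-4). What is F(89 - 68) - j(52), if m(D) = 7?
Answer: -152/21 ≈ -7.2381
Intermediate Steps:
j(n) = 7
F(89 - 68) - j(52) = -5/(89 - 68) - 1*7 = -5/21 - 7 = -152/21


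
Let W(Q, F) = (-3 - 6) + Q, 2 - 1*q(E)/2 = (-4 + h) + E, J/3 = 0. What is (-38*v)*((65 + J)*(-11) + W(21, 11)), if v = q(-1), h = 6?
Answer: 53428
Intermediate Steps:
J = 0 (J = 3*0 = 0)
q(E) = -2*E (q(E) = 4 - 2*((-4 + 6) + E) = 4 - 2*(2 + E) = 4 + (-4 - 2*E) = -2*E)
W(Q, F) = -9 + Q
v = 2 (v = -2*(-1) = 2)
(-38*v)*((65 + J)*(-11) + W(21, 11)) = (-38*2)*((65 + 0)*(-11) + (-9 + 21)) = -76*(65*(-11) + 12) = -76*(-715 + 12) = -76*(-703) = 53428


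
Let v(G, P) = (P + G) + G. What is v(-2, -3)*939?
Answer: -6573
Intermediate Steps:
v(G, P) = P + 2*G (v(G, P) = (G + P) + G = P + 2*G)
v(-2, -3)*939 = (-3 + 2*(-2))*939 = (-3 - 4)*939 = -7*939 = -6573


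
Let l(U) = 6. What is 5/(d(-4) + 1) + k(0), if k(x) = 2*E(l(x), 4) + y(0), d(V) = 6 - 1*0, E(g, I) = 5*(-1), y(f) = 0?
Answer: -65/7 ≈ -9.2857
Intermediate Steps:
E(g, I) = -5
d(V) = 6 (d(V) = 6 + 0 = 6)
k(x) = -10 (k(x) = 2*(-5) + 0 = -10 + 0 = -10)
5/(d(-4) + 1) + k(0) = 5/(6 + 1) - 10 = 5/7 - 10 = -65/7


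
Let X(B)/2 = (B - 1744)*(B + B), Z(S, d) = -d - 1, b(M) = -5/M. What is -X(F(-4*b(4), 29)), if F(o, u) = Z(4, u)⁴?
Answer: -2618749440000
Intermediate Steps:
Z(S, d) = -1 - d
F(o, u) = (-1 - u)⁴
X(B) = 4*B*(-1744 + B) (X(B) = 2*((B - 1744)*(B + B)) = 2*((-1744 + B)*(2*B)) = 2*(2*B*(-1744 + B)) = 4*B*(-1744 + B))
-X(F(-4*b(4), 29)) = -4*(1 + 29)⁴*(-1744 + (1 + 29)⁴) = -4*30⁴*(-1744 + 30⁴) = -4*810000*(-1744 + 810000) = -4*810000*808256 = -1*2618749440000 = -2618749440000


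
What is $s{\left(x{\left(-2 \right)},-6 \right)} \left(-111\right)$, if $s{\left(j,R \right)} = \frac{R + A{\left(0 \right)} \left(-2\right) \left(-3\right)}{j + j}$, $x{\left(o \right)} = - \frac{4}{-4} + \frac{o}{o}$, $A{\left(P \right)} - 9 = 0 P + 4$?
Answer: $-1998$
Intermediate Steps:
$A{\left(P \right)} = 13$ ($A{\left(P \right)} = 9 + \left(0 P + 4\right) = 9 + \left(0 + 4\right) = 9 + 4 = 13$)
$x{\left(o \right)} = 2$ ($x{\left(o \right)} = \left(-4\right) \left(- \frac{1}{4}\right) + 1 = 1 + 1 = 2$)
$s{\left(j,R \right)} = \frac{78 + R}{2 j}$ ($s{\left(j,R \right)} = \frac{R + 13 \left(-2\right) \left(-3\right)}{j + j} = \frac{R - -78}{2 j} = \left(R + 78\right) \frac{1}{2 j} = \left(78 + R\right) \frac{1}{2 j} = \frac{78 + R}{2 j}$)
$s{\left(x{\left(-2 \right)},-6 \right)} \left(-111\right) = \frac{78 - 6}{2 \cdot 2} \left(-111\right) = \frac{1}{2} \cdot \frac{1}{2} \cdot 72 \left(-111\right) = 18 \left(-111\right) = -1998$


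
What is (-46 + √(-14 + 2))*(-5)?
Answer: 230 - 10*I*√3 ≈ 230.0 - 17.32*I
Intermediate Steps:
(-46 + √(-14 + 2))*(-5) = (-46 + √(-12))*(-5) = (-46 + 2*I*√3)*(-5) = 230 - 10*I*√3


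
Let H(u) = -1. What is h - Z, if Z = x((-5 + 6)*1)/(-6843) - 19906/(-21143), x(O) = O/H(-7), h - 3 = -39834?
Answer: -5762947016120/144681549 ≈ -39832.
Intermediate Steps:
h = -39831 (h = 3 - 39834 = -39831)
x(O) = -O (x(O) = O/(-1) = O*(-1) = -O)
Z = 136237901/144681549 (Z = -(-5 + 6)/(-6843) - 19906/(-21143) = -1*(-1/6843) - 19906*(-1/21143) = -1*1*(-1/6843) + 19906/21143 = -1*(-1/6843) + 19906/21143 = 1/6843 + 19906/21143 = 136237901/144681549 ≈ 0.94164)
h - Z = -39831 - 1*136237901/144681549 = -39831 - 136237901/144681549 = -5762947016120/144681549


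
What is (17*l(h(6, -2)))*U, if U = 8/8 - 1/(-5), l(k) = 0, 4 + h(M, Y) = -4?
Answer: 0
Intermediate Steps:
h(M, Y) = -8 (h(M, Y) = -4 - 4 = -8)
U = 6/5 (U = 8*(1/8) - 1*(-1/5) = 1 + 1/5 = 6/5 ≈ 1.2000)
(17*l(h(6, -2)))*U = (17*0)*(6/5) = 0*(6/5) = 0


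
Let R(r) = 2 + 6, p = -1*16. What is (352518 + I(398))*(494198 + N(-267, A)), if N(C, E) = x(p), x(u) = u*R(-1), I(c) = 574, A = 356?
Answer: 174452164440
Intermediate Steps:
p = -16
R(r) = 8
x(u) = 8*u (x(u) = u*8 = 8*u)
N(C, E) = -128 (N(C, E) = 8*(-16) = -128)
(352518 + I(398))*(494198 + N(-267, A)) = (352518 + 574)*(494198 - 128) = 353092*494070 = 174452164440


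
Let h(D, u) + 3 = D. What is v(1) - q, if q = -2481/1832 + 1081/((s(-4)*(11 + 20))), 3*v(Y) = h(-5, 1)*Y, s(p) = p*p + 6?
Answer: -5430221/1874136 ≈ -2.8975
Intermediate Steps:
s(p) = 6 + p² (s(p) = p² + 6 = 6 + p²)
h(D, u) = -3 + D
v(Y) = -8*Y/3 (v(Y) = ((-3 - 5)*Y)/3 = (-8*Y)/3 = -8*Y/3)
q = 144175/624712 (q = -2481/1832 + 1081/(((6 + (-4)²)*(11 + 20))) = -2481*1/1832 + 1081/(((6 + 16)*31)) = -2481/1832 + 1081/((22*31)) = -2481/1832 + 1081/682 = 144175/624712 ≈ 0.23079)
v(1) - q = -8/3*1 - 1*144175/624712 = -8/3 - 144175/624712 = -5430221/1874136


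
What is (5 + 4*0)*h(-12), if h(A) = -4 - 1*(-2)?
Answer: -10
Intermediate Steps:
h(A) = -2 (h(A) = -4 + 2 = -2)
(5 + 4*0)*h(-12) = (5 + 4*0)*(-2) = (5 + 0)*(-2) = 5*(-2) = -10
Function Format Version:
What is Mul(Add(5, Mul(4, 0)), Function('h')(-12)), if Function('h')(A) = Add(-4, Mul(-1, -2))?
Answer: -10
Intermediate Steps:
Function('h')(A) = -2 (Function('h')(A) = Add(-4, 2) = -2)
Mul(Add(5, Mul(4, 0)), Function('h')(-12)) = Mul(Add(5, Mul(4, 0)), -2) = Mul(Add(5, 0), -2) = Mul(5, -2) = -10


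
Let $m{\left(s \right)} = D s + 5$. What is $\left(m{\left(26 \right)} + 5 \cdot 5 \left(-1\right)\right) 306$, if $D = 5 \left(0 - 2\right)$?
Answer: $-85680$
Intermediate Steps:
$D = -10$ ($D = 5 \left(-2\right) = -10$)
$m{\left(s \right)} = 5 - 10 s$ ($m{\left(s \right)} = - 10 s + 5 = 5 - 10 s$)
$\left(m{\left(26 \right)} + 5 \cdot 5 \left(-1\right)\right) 306 = \left(\left(5 - 260\right) + 5 \cdot 5 \left(-1\right)\right) 306 = \left(\left(5 - 260\right) + 25 \left(-1\right)\right) 306 = \left(-255 - 25\right) 306 = \left(-280\right) 306 = -85680$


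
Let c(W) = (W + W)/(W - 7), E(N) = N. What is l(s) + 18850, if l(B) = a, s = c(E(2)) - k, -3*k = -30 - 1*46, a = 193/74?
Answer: 1395093/74 ≈ 18853.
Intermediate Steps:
a = 193/74 (a = 193*(1/74) = 193/74 ≈ 2.6081)
k = 76/3 (k = -(-30 - 1*46)/3 = -(-30 - 46)/3 = -⅓*(-76) = 76/3 ≈ 25.333)
c(W) = 2*W/(-7 + W) (c(W) = (2*W)/(-7 + W) = 2*W/(-7 + W))
s = -392/15 (s = 2*2/(-7 + 2) - 1*76/3 = 2*2/(-5) - 76/3 = 2*2*(-⅕) - 76/3 = -⅘ - 76/3 = -392/15 ≈ -26.133)
l(B) = 193/74
l(s) + 18850 = 193/74 + 18850 = 1395093/74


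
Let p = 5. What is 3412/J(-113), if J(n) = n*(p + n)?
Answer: 853/3051 ≈ 0.27958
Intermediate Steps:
J(n) = n*(5 + n)
3412/J(-113) = 3412/((-113*(5 - 113))) = 3412/((-113*(-108))) = 3412/12204 = 3412*(1/12204) = 853/3051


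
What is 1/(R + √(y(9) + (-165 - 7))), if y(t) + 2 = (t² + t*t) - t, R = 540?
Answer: 180/97207 - I*√21/291621 ≈ 0.0018517 - 1.5714e-5*I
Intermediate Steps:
y(t) = -2 - t + 2*t² (y(t) = -2 + ((t² + t*t) - t) = -2 + ((t² + t²) - t) = -2 + (2*t² - t) = -2 + (-t + 2*t²) = -2 - t + 2*t²)
1/(R + √(y(9) + (-165 - 7))) = 1/(540 + √((-2 - 1*9 + 2*9²) + (-165 - 7))) = 1/(540 + √((-2 - 9 + 2*81) - 172)) = 1/(540 + √((-2 - 9 + 162) - 172)) = 1/(540 + √(151 - 172)) = 1/(540 + √(-21)) = 1/(540 + I*√21)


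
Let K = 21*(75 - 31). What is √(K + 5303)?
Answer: √6227 ≈ 78.911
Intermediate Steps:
K = 924 (K = 21*44 = 924)
√(K + 5303) = √(924 + 5303) = √6227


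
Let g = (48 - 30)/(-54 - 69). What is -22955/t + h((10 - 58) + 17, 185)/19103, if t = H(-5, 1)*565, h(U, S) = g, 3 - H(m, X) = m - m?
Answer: -3595778827/265512597 ≈ -13.543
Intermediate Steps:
g = -6/41 (g = 18/(-123) = 18*(-1/123) = -6/41 ≈ -0.14634)
H(m, X) = 3 (H(m, X) = 3 - (m - m) = 3 - 1*0 = 3 + 0 = 3)
h(U, S) = -6/41
t = 1695 (t = 3*565 = 1695)
-22955/t + h((10 - 58) + 17, 185)/19103 = -22955/1695 - 6/41/19103 = -22955*1/1695 - 6/41*1/19103 = -4591/339 - 6/783223 = -3595778827/265512597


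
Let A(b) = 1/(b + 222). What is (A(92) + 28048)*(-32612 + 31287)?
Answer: -11669371725/314 ≈ -3.7164e+7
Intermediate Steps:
A(b) = 1/(222 + b)
(A(92) + 28048)*(-32612 + 31287) = (1/(222 + 92) + 28048)*(-32612 + 31287) = (1/314 + 28048)*(-1325) = (8807073/314)*(-1325) = -11669371725/314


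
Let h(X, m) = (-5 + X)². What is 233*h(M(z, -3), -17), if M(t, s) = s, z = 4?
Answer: 14912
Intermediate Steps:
233*h(M(z, -3), -17) = 233*(-5 - 3)² = 233*(-8)² = 233*64 = 14912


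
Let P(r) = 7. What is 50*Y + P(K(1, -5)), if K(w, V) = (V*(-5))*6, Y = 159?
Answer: 7957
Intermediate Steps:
K(w, V) = -30*V (K(w, V) = -5*V*6 = -30*V)
50*Y + P(K(1, -5)) = 50*159 + 7 = 7950 + 7 = 7957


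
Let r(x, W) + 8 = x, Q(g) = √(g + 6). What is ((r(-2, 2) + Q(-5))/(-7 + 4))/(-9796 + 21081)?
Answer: 3/11285 ≈ 0.00026584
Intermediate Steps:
Q(g) = √(6 + g)
r(x, W) = -8 + x
((r(-2, 2) + Q(-5))/(-7 + 4))/(-9796 + 21081) = (((-8 - 2) + √(6 - 5))/(-7 + 4))/(-9796 + 21081) = ((-10 + √1)/(-3))/11285 = ((-10 + 1)*(-⅓))*(1/11285) = -9*(-⅓)*(1/11285) = 3*(1/11285) = 3/11285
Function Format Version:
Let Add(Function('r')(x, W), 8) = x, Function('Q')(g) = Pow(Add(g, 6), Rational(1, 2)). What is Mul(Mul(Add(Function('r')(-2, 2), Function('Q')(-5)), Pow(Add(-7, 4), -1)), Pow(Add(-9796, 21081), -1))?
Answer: Rational(3, 11285) ≈ 0.00026584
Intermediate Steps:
Function('Q')(g) = Pow(Add(6, g), Rational(1, 2))
Function('r')(x, W) = Add(-8, x)
Mul(Mul(Add(Function('r')(-2, 2), Function('Q')(-5)), Pow(Add(-7, 4), -1)), Pow(Add(-9796, 21081), -1)) = Mul(Mul(Add(Add(-8, -2), Pow(Add(6, -5), Rational(1, 2))), Pow(Add(-7, 4), -1)), Pow(Add(-9796, 21081), -1)) = Mul(Mul(Add(-10, Pow(1, Rational(1, 2))), Pow(-3, -1)), Pow(11285, -1)) = Mul(Mul(Add(-10, 1), Rational(-1, 3)), Rational(1, 11285)) = Mul(Mul(-9, Rational(-1, 3)), Rational(1, 11285)) = Mul(3, Rational(1, 11285)) = Rational(3, 11285)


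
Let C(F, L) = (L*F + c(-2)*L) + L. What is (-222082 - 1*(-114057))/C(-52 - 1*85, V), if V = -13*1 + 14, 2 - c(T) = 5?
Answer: 108025/139 ≈ 777.16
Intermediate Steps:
c(T) = -3 (c(T) = 2 - 1*5 = 2 - 5 = -3)
V = 1 (V = -13 + 14 = 1)
C(F, L) = -2*L + F*L (C(F, L) = (L*F - 3*L) + L = (F*L - 3*L) + L = (-3*L + F*L) + L = -2*L + F*L)
(-222082 - 1*(-114057))/C(-52 - 1*85, V) = (-222082 - 1*(-114057))/((1*(-2 + (-52 - 1*85)))) = (-222082 + 114057)/((1*(-2 + (-52 - 85)))) = -108025/(-2 - 137) = -108025/(1*(-139)) = -108025/(-139) = -108025*(-1/139) = 108025/139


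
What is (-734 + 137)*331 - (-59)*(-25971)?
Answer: -1729896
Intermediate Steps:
(-734 + 137)*331 - (-59)*(-25971) = -597*331 - 1*1532289 = -197607 - 1532289 = -1729896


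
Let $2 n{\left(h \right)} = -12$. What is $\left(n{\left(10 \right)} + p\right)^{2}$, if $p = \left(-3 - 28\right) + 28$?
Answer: $81$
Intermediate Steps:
$p = -3$ ($p = -31 + 28 = -3$)
$n{\left(h \right)} = -6$ ($n{\left(h \right)} = \frac{1}{2} \left(-12\right) = -6$)
$\left(n{\left(10 \right)} + p\right)^{2} = \left(-6 - 3\right)^{2} = \left(-9\right)^{2} = 81$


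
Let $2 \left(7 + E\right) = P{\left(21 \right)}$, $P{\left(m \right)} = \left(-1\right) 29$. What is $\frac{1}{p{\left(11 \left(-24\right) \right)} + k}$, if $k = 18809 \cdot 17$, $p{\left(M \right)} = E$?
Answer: $\frac{2}{639463} \approx 3.1276 \cdot 10^{-6}$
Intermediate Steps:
$P{\left(m \right)} = -29$
$E = - \frac{43}{2}$ ($E = -7 + \frac{1}{2} \left(-29\right) = -7 - \frac{29}{2} = - \frac{43}{2} \approx -21.5$)
$p{\left(M \right)} = - \frac{43}{2}$
$k = 319753$
$\frac{1}{p{\left(11 \left(-24\right) \right)} + k} = \frac{1}{- \frac{43}{2} + 319753} = \frac{1}{\frac{639463}{2}} = \frac{2}{639463}$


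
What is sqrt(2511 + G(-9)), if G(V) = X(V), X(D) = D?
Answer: 3*sqrt(278) ≈ 50.020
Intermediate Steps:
G(V) = V
sqrt(2511 + G(-9)) = sqrt(2511 - 9) = sqrt(2502) = 3*sqrt(278)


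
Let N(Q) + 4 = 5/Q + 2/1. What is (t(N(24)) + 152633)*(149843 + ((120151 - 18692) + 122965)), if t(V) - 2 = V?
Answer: 1371013751599/24 ≈ 5.7126e+10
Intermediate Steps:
N(Q) = -2 + 5/Q (N(Q) = -4 + (5/Q + 2/1) = -4 + (5/Q + 2*1) = -4 + (5/Q + 2) = -4 + (2 + 5/Q) = -2 + 5/Q)
t(V) = 2 + V
(t(N(24)) + 152633)*(149843 + ((120151 - 18692) + 122965)) = ((2 + (-2 + 5/24)) + 152633)*(149843 + ((120151 - 18692) + 122965)) = ((2 + (-2 + 5*(1/24))) + 152633)*(149843 + (101459 + 122965)) = ((2 + (-2 + 5/24)) + 152633)*(149843 + 224424) = ((2 - 43/24) + 152633)*374267 = (5/24 + 152633)*374267 = (3663197/24)*374267 = 1371013751599/24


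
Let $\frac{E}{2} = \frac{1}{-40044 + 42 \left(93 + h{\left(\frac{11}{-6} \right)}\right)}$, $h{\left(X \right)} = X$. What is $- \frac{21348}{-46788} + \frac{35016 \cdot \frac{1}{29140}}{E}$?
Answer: $- \frac{123605888286}{5680843} \approx -21758.0$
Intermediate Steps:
$E = - \frac{2}{36215}$ ($E = \frac{2}{-40044 + 42 \left(93 + \frac{11}{-6}\right)} = \frac{2}{-40044 + 42 \left(93 + 11 \left(- \frac{1}{6}\right)\right)} = \frac{2}{-40044 + 42 \left(93 - \frac{11}{6}\right)} = \frac{2}{-40044 + 42 \cdot \frac{547}{6}} = \frac{2}{-40044 + 3829} = \frac{2}{-36215} = 2 \left(- \frac{1}{36215}\right) = - \frac{2}{36215} \approx -5.5226 \cdot 10^{-5}$)
$- \frac{21348}{-46788} + \frac{35016 \cdot \frac{1}{29140}}{E} = - \frac{21348}{-46788} + \frac{35016 \cdot \frac{1}{29140}}{- \frac{2}{36215}} = \left(-21348\right) \left(- \frac{1}{46788}\right) + 35016 \cdot \frac{1}{29140} \left(- \frac{36215}{2}\right) = \frac{1779}{3899} + \frac{8754}{7285} \left(- \frac{36215}{2}\right) = \frac{1779}{3899} - \frac{31702611}{1457} = - \frac{123605888286}{5680843}$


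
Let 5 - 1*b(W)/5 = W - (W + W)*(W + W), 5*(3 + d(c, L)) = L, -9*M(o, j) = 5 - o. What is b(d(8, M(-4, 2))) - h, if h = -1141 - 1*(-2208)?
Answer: -4106/5 ≈ -821.20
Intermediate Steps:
M(o, j) = -5/9 + o/9 (M(o, j) = -(5 - o)/9 = -5/9 + o/9)
d(c, L) = -3 + L/5
h = 1067 (h = -1141 + 2208 = 1067)
b(W) = 25 - 5*W + 20*W² (b(W) = 25 - 5*(W - (W + W)*(W + W)) = 25 - 5*(W - 2*W*2*W) = 25 - 5*(W - 4*W²) = 25 + (-5*W + 20*W²) = 25 - 5*W + 20*W²)
b(d(8, M(-4, 2))) - h = (25 - 5*(-3 + (-5/9 + (⅑)*(-4))/5) + 20*(-3 + (-5/9 + (⅑)*(-4))/5)²) - 1*1067 = (25 - 5*(-3 + (-5/9 - 4/9)/5) + 20*(-3 + (-5/9 - 4/9)/5)²) - 1067 = (25 - 5*(-3 + (⅕)*(-1)) + 20*(-3 + (⅕)*(-1))²) - 1067 = (25 - 5*(-3 - ⅕) + 20*(-3 - ⅕)²) - 1067 = (25 - 5*(-16/5) + 20*(-16/5)²) - 1067 = (25 + 16 + 20*(256/25)) - 1067 = (25 + 16 + 1024/5) - 1067 = 1229/5 - 1067 = -4106/5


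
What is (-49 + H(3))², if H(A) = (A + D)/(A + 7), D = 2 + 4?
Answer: 231361/100 ≈ 2313.6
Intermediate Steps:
D = 6
H(A) = (6 + A)/(7 + A) (H(A) = (A + 6)/(A + 7) = (6 + A)/(7 + A))
(-49 + H(3))² = (-49 + (6 + 3)/(7 + 3))² = (-49 + 9/10)² = (-481/10)² = 231361/100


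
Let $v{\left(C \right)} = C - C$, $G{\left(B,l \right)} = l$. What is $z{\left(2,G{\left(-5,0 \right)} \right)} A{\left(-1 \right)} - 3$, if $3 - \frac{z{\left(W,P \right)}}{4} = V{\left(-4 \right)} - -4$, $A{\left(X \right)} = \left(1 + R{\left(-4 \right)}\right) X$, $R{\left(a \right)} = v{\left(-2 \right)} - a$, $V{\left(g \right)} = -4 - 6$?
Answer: $-183$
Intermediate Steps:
$V{\left(g \right)} = -10$ ($V{\left(g \right)} = -4 - 6 = -10$)
$v{\left(C \right)} = 0$
$R{\left(a \right)} = - a$ ($R{\left(a \right)} = 0 - a = - a$)
$A{\left(X \right)} = 5 X$ ($A{\left(X \right)} = \left(1 - -4\right) X = \left(1 + 4\right) X = 5 X$)
$z{\left(W,P \right)} = 36$ ($z{\left(W,P \right)} = 12 - 4 \left(-10 - -4\right) = 12 - 4 \left(-10 + 4\right) = 12 - -24 = 12 + 24 = 36$)
$z{\left(2,G{\left(-5,0 \right)} \right)} A{\left(-1 \right)} - 3 = 36 \cdot 5 \left(-1\right) - 3 = 36 \left(-5\right) - 3 = -180 - 3 = -183$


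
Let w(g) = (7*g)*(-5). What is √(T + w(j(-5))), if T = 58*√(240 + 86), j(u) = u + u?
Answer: √(350 + 58*√326) ≈ 37.379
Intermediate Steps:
j(u) = 2*u
w(g) = -35*g
T = 58*√326 ≈ 1047.2
√(T + w(j(-5))) = √(58*√326 - 70*(-5)) = √(58*√326 - 35*(-10)) = √(58*√326 + 350) = √(350 + 58*√326)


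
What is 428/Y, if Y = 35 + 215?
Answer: 214/125 ≈ 1.7120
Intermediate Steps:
Y = 250
428/Y = 428/250 = 428*(1/250) = 214/125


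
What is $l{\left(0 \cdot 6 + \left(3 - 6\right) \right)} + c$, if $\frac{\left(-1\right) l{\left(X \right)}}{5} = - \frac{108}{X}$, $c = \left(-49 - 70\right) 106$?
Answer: $-12794$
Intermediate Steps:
$c = -12614$ ($c = \left(-119\right) 106 = -12614$)
$l{\left(X \right)} = \frac{540}{X}$ ($l{\left(X \right)} = - 5 \left(- \frac{108}{X}\right) = \frac{540}{X}$)
$l{\left(0 \cdot 6 + \left(3 - 6\right) \right)} + c = \frac{540}{0 \cdot 6 + \left(3 - 6\right)} - 12614 = \frac{540}{0 + \left(3 - 6\right)} - 12614 = \frac{540}{0 - 3} - 12614 = \frac{540}{-3} - 12614 = 540 \left(- \frac{1}{3}\right) - 12614 = -180 - 12614 = -12794$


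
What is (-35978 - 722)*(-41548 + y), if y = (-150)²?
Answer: 699061600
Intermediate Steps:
y = 22500
(-35978 - 722)*(-41548 + y) = (-35978 - 722)*(-41548 + 22500) = -36700*(-19048) = 699061600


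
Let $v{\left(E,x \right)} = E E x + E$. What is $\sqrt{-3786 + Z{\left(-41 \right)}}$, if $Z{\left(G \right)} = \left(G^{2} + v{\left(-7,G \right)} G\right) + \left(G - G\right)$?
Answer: $\sqrt{80551} \approx 283.81$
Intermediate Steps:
$v{\left(E,x \right)} = E + x E^{2}$ ($v{\left(E,x \right)} = E^{2} x + E = x E^{2} + E = E + x E^{2}$)
$Z{\left(G \right)} = G^{2} + G \left(-7 + 49 G\right)$ ($Z{\left(G \right)} = \left(G^{2} + - 7 \left(1 - 7 G\right) G\right) + \left(G - G\right) = \left(G^{2} + \left(-7 + 49 G\right) G\right) + 0 = \left(G^{2} + G \left(-7 + 49 G\right)\right) + 0 = G^{2} + G \left(-7 + 49 G\right)$)
$\sqrt{-3786 + Z{\left(-41 \right)}} = \sqrt{-3786 - 41 \left(-7 + 50 \left(-41\right)\right)} = \sqrt{-3786 - 41 \left(-7 - 2050\right)} = \sqrt{-3786 - -84337} = \sqrt{-3786 + 84337} = \sqrt{80551}$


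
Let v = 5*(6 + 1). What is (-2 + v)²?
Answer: 1089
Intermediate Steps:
v = 35 (v = 5*7 = 35)
(-2 + v)² = (-2 + 35)² = 33² = 1089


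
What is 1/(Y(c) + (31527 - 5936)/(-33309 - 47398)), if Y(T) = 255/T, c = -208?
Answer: -16787056/25903213 ≈ -0.64807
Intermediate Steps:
1/(Y(c) + (31527 - 5936)/(-33309 - 47398)) = 1/(255/(-208) + (31527 - 5936)/(-33309 - 47398)) = 1/(255*(-1/208) + 25591/(-80707)) = 1/(-255/208 + 25591*(-1/80707)) = 1/(-255/208 - 25591/80707) = 1/(-25903213/16787056) = -16787056/25903213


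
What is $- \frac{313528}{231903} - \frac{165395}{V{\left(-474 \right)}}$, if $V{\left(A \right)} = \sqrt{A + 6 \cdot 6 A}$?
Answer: $- \frac{313528}{231903} + \frac{165395 i \sqrt{17538}}{17538} \approx -1.352 + 1248.9 i$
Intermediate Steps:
$V{\left(A \right)} = \sqrt{37} \sqrt{A}$ ($V{\left(A \right)} = \sqrt{A + 36 A} = \sqrt{37 A} = \sqrt{37} \sqrt{A}$)
$- \frac{313528}{231903} - \frac{165395}{V{\left(-474 \right)}} = - \frac{313528}{231903} - \frac{165395}{\sqrt{37} \sqrt{-474}} = \left(-313528\right) \frac{1}{231903} - \frac{165395}{\sqrt{37} i \sqrt{474}} = - \frac{313528}{231903} - \frac{165395}{i \sqrt{17538}} = - \frac{313528}{231903} - 165395 \left(- \frac{i \sqrt{17538}}{17538}\right) = - \frac{313528}{231903} + \frac{165395 i \sqrt{17538}}{17538}$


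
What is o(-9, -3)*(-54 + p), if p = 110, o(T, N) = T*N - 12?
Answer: 840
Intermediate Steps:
o(T, N) = -12 + N*T (o(T, N) = N*T - 12 = -12 + N*T)
o(-9, -3)*(-54 + p) = (-12 - 3*(-9))*(-54 + 110) = (-12 + 27)*56 = 15*56 = 840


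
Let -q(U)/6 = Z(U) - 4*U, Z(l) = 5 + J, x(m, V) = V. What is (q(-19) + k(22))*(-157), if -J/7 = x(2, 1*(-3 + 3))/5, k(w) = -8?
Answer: 77558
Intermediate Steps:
J = 0 (J = -7*1*(-3 + 3)/5 = -7*1*0/5 = -0/5 = -7*0 = 0)
Z(l) = 5 (Z(l) = 5 + 0 = 5)
q(U) = -30 + 24*U (q(U) = -6*(5 - 4*U) = -30 + 24*U)
(q(-19) + k(22))*(-157) = ((-30 + 24*(-19)) - 8)*(-157) = ((-30 - 456) - 8)*(-157) = (-486 - 8)*(-157) = -494*(-157) = 77558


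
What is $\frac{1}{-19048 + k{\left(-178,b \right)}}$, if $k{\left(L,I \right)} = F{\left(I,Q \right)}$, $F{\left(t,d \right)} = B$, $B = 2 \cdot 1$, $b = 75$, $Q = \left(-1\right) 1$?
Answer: $- \frac{1}{19046} \approx -5.2504 \cdot 10^{-5}$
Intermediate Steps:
$Q = -1$
$B = 2$
$F{\left(t,d \right)} = 2$
$k{\left(L,I \right)} = 2$
$\frac{1}{-19048 + k{\left(-178,b \right)}} = \frac{1}{-19048 + 2} = \frac{1}{-19046} = - \frac{1}{19046}$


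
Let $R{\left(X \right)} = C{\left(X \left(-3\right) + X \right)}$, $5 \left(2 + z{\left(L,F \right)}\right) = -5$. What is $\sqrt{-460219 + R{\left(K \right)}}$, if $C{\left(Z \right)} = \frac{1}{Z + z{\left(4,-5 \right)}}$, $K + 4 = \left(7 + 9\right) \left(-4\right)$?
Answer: $\frac{3 i \sqrt{904534862}}{133} \approx 678.39 i$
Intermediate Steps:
$z{\left(L,F \right)} = -3$ ($z{\left(L,F \right)} = -2 + \frac{1}{5} \left(-5\right) = -2 - 1 = -3$)
$K = -68$ ($K = -4 + \left(7 + 9\right) \left(-4\right) = -4 + 16 \left(-4\right) = -4 - 64 = -68$)
$C{\left(Z \right)} = \frac{1}{-3 + Z}$ ($C{\left(Z \right)} = \frac{1}{Z - 3} = \frac{1}{-3 + Z}$)
$R{\left(X \right)} = \frac{1}{-3 - 2 X}$ ($R{\left(X \right)} = \frac{1}{-3 + \left(X \left(-3\right) + X\right)} = \frac{1}{-3 + \left(- 3 X + X\right)} = \frac{1}{-3 - 2 X}$)
$\sqrt{-460219 + R{\left(K \right)}} = \sqrt{-460219 - \frac{1}{3 + 2 \left(-68\right)}} = \sqrt{-460219 - \frac{1}{3 - 136}} = \sqrt{-460219 - \frac{1}{-133}} = \sqrt{-460219 - - \frac{1}{133}} = \sqrt{-460219 + \frac{1}{133}} = \sqrt{- \frac{61209126}{133}} = \frac{3 i \sqrt{904534862}}{133}$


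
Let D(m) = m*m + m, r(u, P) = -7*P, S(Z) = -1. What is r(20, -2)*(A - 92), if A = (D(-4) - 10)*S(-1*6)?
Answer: -1316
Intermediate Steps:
D(m) = m + m**2 (D(m) = m**2 + m = m + m**2)
A = -2 (A = (-4*(1 - 4) - 10)*(-1) = (-4*(-3) - 10)*(-1) = (12 - 10)*(-1) = 2*(-1) = -2)
r(20, -2)*(A - 92) = (-7*(-2))*(-2 - 92) = 14*(-94) = -1316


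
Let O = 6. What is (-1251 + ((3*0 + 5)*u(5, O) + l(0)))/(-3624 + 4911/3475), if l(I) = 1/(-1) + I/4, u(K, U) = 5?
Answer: 1421275/4196163 ≈ 0.33871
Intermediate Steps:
l(I) = -1 + I/4 (l(I) = 1*(-1) + I*(1/4) = -1 + I/4)
(-1251 + ((3*0 + 5)*u(5, O) + l(0)))/(-3624 + 4911/3475) = (-1251 + ((3*0 + 5)*5 + (-1 + (1/4)*0)))/(-3624 + 4911/3475) = (-1251 + ((0 + 5)*5 + (-1 + 0)))/(-3624 + 4911*(1/3475)) = (-1251 + (5*5 - 1))/(-3624 + 4911/3475) = (-1251 + (25 - 1))/(-12588489/3475) = (-1251 + 24)*(-3475/12588489) = -1227*(-3475/12588489) = 1421275/4196163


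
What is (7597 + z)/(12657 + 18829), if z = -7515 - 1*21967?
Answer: -21885/31486 ≈ -0.69507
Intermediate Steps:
z = -29482 (z = -7515 - 21967 = -29482)
(7597 + z)/(12657 + 18829) = (7597 - 29482)/(12657 + 18829) = -21885/31486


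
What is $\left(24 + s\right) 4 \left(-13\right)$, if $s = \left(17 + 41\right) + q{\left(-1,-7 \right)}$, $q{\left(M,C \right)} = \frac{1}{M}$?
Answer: $-4212$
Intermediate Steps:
$s = 57$ ($s = \left(17 + 41\right) + \frac{1}{-1} = 58 - 1 = 57$)
$\left(24 + s\right) 4 \left(-13\right) = \left(24 + 57\right) 4 \left(-13\right) = 81 \left(-52\right) = -4212$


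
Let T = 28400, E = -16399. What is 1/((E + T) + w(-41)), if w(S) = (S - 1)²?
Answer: 1/13765 ≈ 7.2648e-5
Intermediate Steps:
w(S) = (-1 + S)²
1/((E + T) + w(-41)) = 1/((-16399 + 28400) + (-1 - 41)²) = 1/(12001 + (-42)²) = 1/(12001 + 1764) = 1/13765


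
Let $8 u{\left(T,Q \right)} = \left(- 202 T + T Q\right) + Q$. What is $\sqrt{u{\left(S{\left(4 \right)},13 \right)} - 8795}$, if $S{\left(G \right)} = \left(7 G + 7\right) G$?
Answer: $\frac{23 i \sqrt{366}}{4} \approx 110.0 i$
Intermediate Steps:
$S{\left(G \right)} = G \left(7 + 7 G\right)$ ($S{\left(G \right)} = \left(7 + 7 G\right) G = G \left(7 + 7 G\right)$)
$u{\left(T,Q \right)} = - \frac{101 T}{4} + \frac{Q}{8} + \frac{Q T}{8}$ ($u{\left(T,Q \right)} = \frac{\left(- 202 T + T Q\right) + Q}{8} = \frac{\left(- 202 T + Q T\right) + Q}{8} = \frac{Q - 202 T + Q T}{8} = - \frac{101 T}{4} + \frac{Q}{8} + \frac{Q T}{8}$)
$\sqrt{u{\left(S{\left(4 \right)},13 \right)} - 8795} = \sqrt{\left(- \frac{101 \cdot 7 \cdot 4 \left(1 + 4\right)}{4} + \frac{1}{8} \cdot 13 + \frac{1}{8} \cdot 13 \cdot 7 \cdot 4 \left(1 + 4\right)\right) - 8795} = \sqrt{\left(- \frac{101 \cdot 7 \cdot 4 \cdot 5}{4} + \frac{13}{8} + \frac{1}{8} \cdot 13 \cdot 7 \cdot 4 \cdot 5\right) - 8795} = \sqrt{\left(\left(- \frac{101}{4}\right) 140 + \frac{13}{8} + \frac{1}{8} \cdot 13 \cdot 140\right) - 8795} = \sqrt{\left(-3535 + \frac{13}{8} + \frac{455}{2}\right) - 8795} = \sqrt{- \frac{26447}{8} - 8795} = \sqrt{- \frac{96807}{8}} = \frac{23 i \sqrt{366}}{4}$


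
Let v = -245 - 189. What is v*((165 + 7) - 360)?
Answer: 81592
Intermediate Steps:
v = -434
v*((165 + 7) - 360) = -434*((165 + 7) - 360) = -434*(172 - 360) = -434*(-188) = 81592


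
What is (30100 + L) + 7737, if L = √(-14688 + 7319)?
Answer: 37837 + I*√7369 ≈ 37837.0 + 85.843*I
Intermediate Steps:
L = I*√7369 (L = √(-7369) = I*√7369 ≈ 85.843*I)
(30100 + L) + 7737 = (30100 + I*√7369) + 7737 = 37837 + I*√7369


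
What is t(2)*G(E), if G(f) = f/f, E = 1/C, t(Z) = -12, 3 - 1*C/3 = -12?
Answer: -12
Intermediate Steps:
C = 45 (C = 9 - 3*(-12) = 9 + 36 = 45)
E = 1/45 ≈ 0.022222
G(f) = 1
t(2)*G(E) = -12*1 = -12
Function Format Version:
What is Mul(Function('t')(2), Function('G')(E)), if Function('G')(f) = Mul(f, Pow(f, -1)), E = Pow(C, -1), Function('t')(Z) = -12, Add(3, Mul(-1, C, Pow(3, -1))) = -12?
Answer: -12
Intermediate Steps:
C = 45 (C = Add(9, Mul(-3, -12)) = Add(9, 36) = 45)
E = Rational(1, 45) (E = Pow(45, -1) = Rational(1, 45) ≈ 0.022222)
Function('G')(f) = 1
Mul(Function('t')(2), Function('G')(E)) = Mul(-12, 1) = -12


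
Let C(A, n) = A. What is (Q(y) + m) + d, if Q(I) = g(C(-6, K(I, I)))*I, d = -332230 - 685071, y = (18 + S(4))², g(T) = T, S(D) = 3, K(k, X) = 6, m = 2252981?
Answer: 1233034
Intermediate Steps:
y = 441 (y = (18 + 3)² = 21² = 441)
d = -1017301
Q(I) = -6*I
(Q(y) + m) + d = (-6*441 + 2252981) - 1017301 = (-2646 + 2252981) - 1017301 = 2250335 - 1017301 = 1233034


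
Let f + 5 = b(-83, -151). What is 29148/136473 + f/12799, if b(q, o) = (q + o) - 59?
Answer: 110798766/582239309 ≈ 0.19030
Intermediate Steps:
b(q, o) = -59 + o + q (b(q, o) = (o + q) - 59 = -59 + o + q)
f = -298 (f = -5 + (-59 - 151 - 83) = -5 - 293 = -298)
29148/136473 + f/12799 = 29148/136473 - 298/12799 = 29148*(1/136473) - 298*1/12799 = 9716/45491 - 298/12799 = 110798766/582239309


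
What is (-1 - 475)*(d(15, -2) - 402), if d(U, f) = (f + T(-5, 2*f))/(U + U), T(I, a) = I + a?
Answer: 2872898/15 ≈ 1.9153e+5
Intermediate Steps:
d(U, f) = (-5 + 3*f)/(2*U) (d(U, f) = (f + (-5 + 2*f))/(U + U) = (-5 + 3*f)/((2*U)) = (-5 + 3*f)*(1/(2*U)) = (-5 + 3*f)/(2*U))
(-1 - 475)*(d(15, -2) - 402) = (-1 - 475)*((½)*(-5 + 3*(-2))/15 - 402) = -476*((½)*(1/15)*(-5 - 6) - 402) = -476*((½)*(1/15)*(-11) - 402) = -476*(-11/30 - 402) = -476*(-12071/30) = 2872898/15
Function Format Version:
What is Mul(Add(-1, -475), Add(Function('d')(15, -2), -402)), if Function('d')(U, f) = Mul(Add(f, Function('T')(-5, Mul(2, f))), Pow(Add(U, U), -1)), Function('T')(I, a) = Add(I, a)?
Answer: Rational(2872898, 15) ≈ 1.9153e+5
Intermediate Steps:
Function('d')(U, f) = Mul(Rational(1, 2), Pow(U, -1), Add(-5, Mul(3, f))) (Function('d')(U, f) = Mul(Add(f, Add(-5, Mul(2, f))), Pow(Add(U, U), -1)) = Mul(Add(-5, Mul(3, f)), Pow(Mul(2, U), -1)) = Mul(Add(-5, Mul(3, f)), Mul(Rational(1, 2), Pow(U, -1))) = Mul(Rational(1, 2), Pow(U, -1), Add(-5, Mul(3, f))))
Mul(Add(-1, -475), Add(Function('d')(15, -2), -402)) = Mul(Add(-1, -475), Add(Mul(Rational(1, 2), Pow(15, -1), Add(-5, Mul(3, -2))), -402)) = Mul(-476, Add(Mul(Rational(1, 2), Rational(1, 15), Add(-5, -6)), -402)) = Mul(-476, Add(Mul(Rational(1, 2), Rational(1, 15), -11), -402)) = Mul(-476, Add(Rational(-11, 30), -402)) = Mul(-476, Rational(-12071, 30)) = Rational(2872898, 15)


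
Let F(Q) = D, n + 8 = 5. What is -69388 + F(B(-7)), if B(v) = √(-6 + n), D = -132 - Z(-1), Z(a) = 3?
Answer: -69523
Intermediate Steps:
n = -3 (n = -8 + 5 = -3)
D = -135 (D = -132 - 1*3 = -132 - 3 = -135)
B(v) = 3*I (B(v) = √(-6 - 3) = √(-9) = 3*I)
F(Q) = -135
-69388 + F(B(-7)) = -69388 - 135 = -69523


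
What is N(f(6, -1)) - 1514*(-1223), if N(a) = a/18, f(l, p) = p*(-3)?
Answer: 11109733/6 ≈ 1.8516e+6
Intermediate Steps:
f(l, p) = -3*p
N(a) = a/18 (N(a) = a*(1/18) = a/18)
N(f(6, -1)) - 1514*(-1223) = (-3*(-1))/18 - 1514*(-1223) = (1/18)*3 + 1851622 = ⅙ + 1851622 = 11109733/6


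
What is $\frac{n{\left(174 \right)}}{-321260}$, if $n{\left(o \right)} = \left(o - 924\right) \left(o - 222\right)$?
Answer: $- \frac{1800}{16063} \approx -0.11206$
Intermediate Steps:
$n{\left(o \right)} = \left(-924 + o\right) \left(-222 + o\right)$
$\frac{n{\left(174 \right)}}{-321260} = \frac{205128 + 174^{2} - 199404}{-321260} = \left(205128 + 30276 - 199404\right) \left(- \frac{1}{321260}\right) = 36000 \left(- \frac{1}{321260}\right) = - \frac{1800}{16063}$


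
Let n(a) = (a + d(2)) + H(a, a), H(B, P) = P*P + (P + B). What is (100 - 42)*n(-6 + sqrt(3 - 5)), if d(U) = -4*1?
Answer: 696 - 522*I*sqrt(2) ≈ 696.0 - 738.22*I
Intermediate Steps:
H(B, P) = B + P + P**2 (H(B, P) = P**2 + (B + P) = B + P + P**2)
d(U) = -4
n(a) = -4 + a**2 + 3*a (n(a) = (a - 4) + (a + a + a**2) = (-4 + a) + (a**2 + 2*a) = -4 + a**2 + 3*a)
(100 - 42)*n(-6 + sqrt(3 - 5)) = (100 - 42)*(-4 + (-6 + sqrt(3 - 5))**2 + 3*(-6 + sqrt(3 - 5))) = 58*(-4 + (-6 + sqrt(-2))**2 + 3*(-6 + sqrt(-2))) = 58*(-4 + (-6 + I*sqrt(2))**2 + 3*(-6 + I*sqrt(2))) = 58*(-4 + (-6 + I*sqrt(2))**2 + (-18 + 3*I*sqrt(2))) = 58*(-22 + (-6 + I*sqrt(2))**2 + 3*I*sqrt(2)) = -1276 + 58*(-6 + I*sqrt(2))**2 + 174*I*sqrt(2)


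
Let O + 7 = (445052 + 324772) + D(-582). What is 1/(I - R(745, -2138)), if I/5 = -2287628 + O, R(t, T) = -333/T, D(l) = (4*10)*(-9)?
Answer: -2138/16229248323 ≈ -1.3174e-7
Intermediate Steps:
D(l) = -360 (D(l) = 40*(-9) = -360)
O = 769457 (O = -7 + ((445052 + 324772) - 360) = -7 + (769824 - 360) = -7 + 769464 = 769457)
I = -7590855 (I = 5*(-2287628 + 769457) = 5*(-1518171) = -7590855)
1/(I - R(745, -2138)) = 1/(-7590855 - (-333)/(-2138)) = 1/(-7590855 - (-333)*(-1)/2138) = 1/(-7590855 - 1*333/2138) = 1/(-7590855 - 333/2138) = 1/(-16229248323/2138) = -2138/16229248323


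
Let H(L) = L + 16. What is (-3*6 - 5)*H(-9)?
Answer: -161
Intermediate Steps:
H(L) = 16 + L
(-3*6 - 5)*H(-9) = (-3*6 - 5)*(16 - 9) = (-18 - 5)*7 = -23*7 = -161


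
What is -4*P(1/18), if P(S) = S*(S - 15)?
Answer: 269/81 ≈ 3.3210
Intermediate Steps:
P(S) = S*(-15 + S)
-4*P(1/18) = -4*(-15 + 1/18)/18 = -2*(-15 + 1/18)/9 = -2*(-269)/(9*18) = -4*(-269/324) = 269/81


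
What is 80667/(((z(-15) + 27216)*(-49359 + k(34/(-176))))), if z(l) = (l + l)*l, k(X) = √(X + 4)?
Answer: -19465807548/329525664005641 - 8963*√7370/329525664005641 ≈ -5.9075e-5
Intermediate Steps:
k(X) = √(4 + X)
z(l) = 2*l² (z(l) = (2*l)*l = 2*l²)
80667/(((z(-15) + 27216)*(-49359 + k(34/(-176))))) = 80667/(((2*(-15)² + 27216)*(-49359 + √(4 + 34/(-176))))) = 80667/(((2*225 + 27216)*(-49359 + √(4 + 34*(-1/176))))) = 80667/(((450 + 27216)*(-49359 + √(4 - 17/88)))) = 80667/((27666*(-49359 + √(335/88)))) = 80667/((27666*(-49359 + √7370/44))) = 80667/(-1365566094 + 13833*√7370/22)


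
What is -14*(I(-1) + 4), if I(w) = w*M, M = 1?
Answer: -42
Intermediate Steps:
I(w) = w (I(w) = w*1 = w)
-14*(I(-1) + 4) = -14*(-1 + 4) = -14*3 = -42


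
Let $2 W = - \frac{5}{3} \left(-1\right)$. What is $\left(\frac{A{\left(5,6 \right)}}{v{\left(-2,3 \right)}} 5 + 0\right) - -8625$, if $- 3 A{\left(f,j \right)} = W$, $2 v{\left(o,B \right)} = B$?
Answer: $\frac{232850}{27} \approx 8624.1$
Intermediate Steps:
$v{\left(o,B \right)} = \frac{B}{2}$
$W = \frac{5}{6}$ ($W = \frac{- \frac{5}{3} \left(-1\right)}{2} = \frac{\left(-5\right) \frac{1}{3} \left(-1\right)}{2} = \frac{\left(- \frac{5}{3}\right) \left(-1\right)}{2} = \frac{1}{2} \cdot \frac{5}{3} = \frac{5}{6} \approx 0.83333$)
$A{\left(f,j \right)} = - \frac{5}{18}$ ($A{\left(f,j \right)} = \left(- \frac{1}{3}\right) \frac{5}{6} = - \frac{5}{18}$)
$\left(\frac{A{\left(5,6 \right)}}{v{\left(-2,3 \right)}} 5 + 0\right) - -8625 = \left(- \frac{5}{18 \cdot \frac{1}{2} \cdot 3} \cdot 5 + 0\right) - -8625 = \left(- \frac{5}{18 \cdot \frac{3}{2}} \cdot 5 + 0\right) + 8625 = \left(\left(- \frac{5}{18}\right) \frac{2}{3} \cdot 5 + 0\right) + 8625 = \left(\left(- \frac{5}{27}\right) 5 + 0\right) + 8625 = \left(- \frac{25}{27} + 0\right) + 8625 = - \frac{25}{27} + 8625 = \frac{232850}{27}$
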